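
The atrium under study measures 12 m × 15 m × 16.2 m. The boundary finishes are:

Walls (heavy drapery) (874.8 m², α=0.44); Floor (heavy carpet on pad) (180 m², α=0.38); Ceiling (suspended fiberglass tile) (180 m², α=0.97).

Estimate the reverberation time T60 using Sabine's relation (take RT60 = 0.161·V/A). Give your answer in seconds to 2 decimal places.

0.75 s

Total absorption A = 874.8×0.44 + 180×0.38 + 180×0.97
  = 384.912 + 68.400 + 174.600 = 627.912 m² sabins.
Volume V = 12 × 15 × 16.2 = 2916 m³.
Sabine: RT60 = 0.161 × 2916 / 627.912 = 0.75 s.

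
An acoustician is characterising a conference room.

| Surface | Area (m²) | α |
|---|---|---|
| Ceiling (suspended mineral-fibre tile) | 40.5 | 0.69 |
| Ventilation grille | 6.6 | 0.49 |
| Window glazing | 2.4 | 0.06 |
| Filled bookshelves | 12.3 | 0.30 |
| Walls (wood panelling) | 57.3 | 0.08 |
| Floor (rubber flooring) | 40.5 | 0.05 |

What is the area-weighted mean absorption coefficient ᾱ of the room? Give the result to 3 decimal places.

0.261

Total surface area S = 159.6 m².
Weighted sum Σ Sα = 41.622.
ᾱ = 41.622 / 159.6 = 0.261.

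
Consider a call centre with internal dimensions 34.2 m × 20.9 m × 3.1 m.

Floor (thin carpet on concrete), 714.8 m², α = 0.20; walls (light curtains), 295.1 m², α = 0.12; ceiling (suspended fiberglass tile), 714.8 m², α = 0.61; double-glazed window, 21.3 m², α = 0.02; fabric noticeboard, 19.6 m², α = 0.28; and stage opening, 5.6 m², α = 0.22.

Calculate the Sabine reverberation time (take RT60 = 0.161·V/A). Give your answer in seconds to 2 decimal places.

0.57 sec

Equivalent absorption area: A = 714.8*0.20 + 295.1*0.12 + 714.8*0.61 + 21.3*0.02 + 19.6*0.28 + 5.6*0.22 = 621.546 m².
V = 34.2·20.9·3.1 = 2215.818 m³.
Sabine: RT60 = 0.161 × 2215.818 / 621.546 = 0.57 s.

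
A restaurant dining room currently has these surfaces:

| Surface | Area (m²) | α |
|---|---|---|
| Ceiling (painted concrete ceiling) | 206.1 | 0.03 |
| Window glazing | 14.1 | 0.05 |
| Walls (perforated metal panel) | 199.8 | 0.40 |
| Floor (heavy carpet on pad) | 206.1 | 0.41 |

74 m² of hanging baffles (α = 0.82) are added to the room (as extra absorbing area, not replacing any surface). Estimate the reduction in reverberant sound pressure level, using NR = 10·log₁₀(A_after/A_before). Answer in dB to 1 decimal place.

Equivalent absorption area: A_before = 206.1*0.03 + 14.1*0.05 + 199.8*0.40 + 206.1*0.41 = 171.309 m².
Added absorption = 74 × 0.82 = 60.680 sabins.
New total A_after = 231.989 sabins.
NR = 10·log₁₀(231.989/171.309) = 1.3 dB.

1.3 dB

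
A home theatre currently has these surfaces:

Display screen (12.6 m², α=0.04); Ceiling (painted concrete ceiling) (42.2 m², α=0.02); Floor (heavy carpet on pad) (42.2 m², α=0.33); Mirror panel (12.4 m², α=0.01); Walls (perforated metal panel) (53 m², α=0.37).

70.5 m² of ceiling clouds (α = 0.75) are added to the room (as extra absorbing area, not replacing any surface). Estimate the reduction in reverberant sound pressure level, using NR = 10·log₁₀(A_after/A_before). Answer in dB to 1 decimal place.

Equivalent absorption area: A_before = 12.6·0.04 + 42.2·0.02 + 42.2·0.33 + 12.4·0.01 + 53·0.37 = 35.008 m².
Added absorption = 70.5 × 0.75 = 52.875 sabins.
A_after = 35.008 + 52.875 = 87.883 sabins.
NR = 10·log₁₀(87.883/35.008) = 4.0 dB.

4.0 dB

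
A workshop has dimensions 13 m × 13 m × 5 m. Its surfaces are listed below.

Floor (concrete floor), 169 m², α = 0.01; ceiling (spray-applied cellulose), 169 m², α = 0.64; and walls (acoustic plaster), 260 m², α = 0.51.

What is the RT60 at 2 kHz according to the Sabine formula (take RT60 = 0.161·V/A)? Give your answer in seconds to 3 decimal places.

0.561 sec

A = Σ Sᵢαᵢ = 169·0.01 + 169·0.64 + 260·0.51 = 242.450 sabins.
V = 13·13·5 = 845 m³.
T = 0.161 V/A = 0.161·845/242.450 = 0.561 s.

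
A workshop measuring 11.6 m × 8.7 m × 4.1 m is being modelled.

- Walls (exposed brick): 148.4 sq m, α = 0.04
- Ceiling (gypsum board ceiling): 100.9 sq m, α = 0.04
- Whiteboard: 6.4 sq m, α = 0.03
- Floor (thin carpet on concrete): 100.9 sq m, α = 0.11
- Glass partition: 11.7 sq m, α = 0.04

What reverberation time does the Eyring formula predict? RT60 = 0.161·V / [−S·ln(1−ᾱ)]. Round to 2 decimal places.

2.97 s

Total surface area S = 148.4 + 100.9 + 6.4 + 100.9 + 11.7 = 368.3 sq m.
Σ(Sᵢαᵢ) = 148.4·0.04 + 100.9·0.04 + 6.4·0.03 + 100.9·0.11 + 11.7·0.04 = 21.731.
ᾱ = 21.731 / 368.3 = 0.0590.
−S·ln(1−ᾱ) = −368.3 × ln(1 − 0.0590) = 22.397.
V = 11.6 × 8.7 × 4.1 = 413.772 m³.
T = 0.161·V/[−S·ln(1−ᾱ)] = 0.161·413.772/22.397 = 2.97 s.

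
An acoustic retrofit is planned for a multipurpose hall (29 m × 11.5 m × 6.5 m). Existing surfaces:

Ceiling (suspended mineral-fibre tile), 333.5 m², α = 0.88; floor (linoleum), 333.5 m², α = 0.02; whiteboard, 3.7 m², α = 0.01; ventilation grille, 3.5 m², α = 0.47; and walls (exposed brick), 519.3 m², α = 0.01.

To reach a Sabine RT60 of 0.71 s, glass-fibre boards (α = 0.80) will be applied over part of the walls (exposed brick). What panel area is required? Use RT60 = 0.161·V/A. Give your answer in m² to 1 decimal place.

Total absorption A₁ = 333.5×0.88 + 333.5×0.02 + 3.7×0.01 + 3.5×0.47 + 519.3×0.01
  = 293.480 + 6.670 + 0.037 + 1.645 + 5.193 = 307.025 m² sabins.
Required A₂ = 0.161·2167.75/0.71 = 491.560 sabins.
ΔA needed = 491.560 − 307.025 = 184.535 sabins.
Net gain per m²: Δα = 0.80 − 0.01 = 0.79.
Area = ΔA/Δα = 184.535/0.79 = 233.6 m².

233.6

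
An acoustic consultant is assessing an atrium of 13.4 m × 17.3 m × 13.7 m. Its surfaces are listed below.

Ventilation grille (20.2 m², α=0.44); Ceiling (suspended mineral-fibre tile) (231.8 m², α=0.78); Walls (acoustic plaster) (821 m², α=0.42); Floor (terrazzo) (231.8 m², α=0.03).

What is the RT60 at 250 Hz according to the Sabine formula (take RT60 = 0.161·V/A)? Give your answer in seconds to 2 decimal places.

Total absorption A = 20.2*0.44 + 231.8*0.78 + 821*0.42 + 231.8*0.03
  = 8.888 + 180.804 + 344.820 + 6.954 = 541.466 m² sabins.
Room volume: 3175.934 m³.
RT60 = 0.161 · V / A = 0.161 × 3175.934 / 541.466 = 0.94 s.

0.94 s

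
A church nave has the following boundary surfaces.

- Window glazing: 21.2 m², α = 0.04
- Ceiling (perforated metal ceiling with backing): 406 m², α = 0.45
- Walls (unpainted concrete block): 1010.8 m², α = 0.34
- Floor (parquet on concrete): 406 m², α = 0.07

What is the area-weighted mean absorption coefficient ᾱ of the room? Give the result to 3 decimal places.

S = Σ Sᵢ = 21.2 + 406 + 1010.8 + 406 = 1844.0 m².
Weighted sum Σ Sα = 555.640.
ᾱ = 555.640 / 1844.0 = 0.301.

0.301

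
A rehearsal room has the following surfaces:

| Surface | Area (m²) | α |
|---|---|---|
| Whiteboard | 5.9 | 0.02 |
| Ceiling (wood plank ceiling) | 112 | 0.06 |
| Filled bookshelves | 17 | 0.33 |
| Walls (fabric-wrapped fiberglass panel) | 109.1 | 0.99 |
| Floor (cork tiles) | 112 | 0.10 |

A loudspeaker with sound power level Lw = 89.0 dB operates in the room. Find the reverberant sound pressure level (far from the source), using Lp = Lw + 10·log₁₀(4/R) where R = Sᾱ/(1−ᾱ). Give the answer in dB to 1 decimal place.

71.8 dB

A = 131.657 sabins; S = 356.0 m².
ᾱ = 131.657/356.0 = 0.3698; R = Sᾱ/(1−ᾱ) = 131.657/(1−0.3698) = 208.913 m².
Lp = 89.0 + 10·log₁₀(4/208.913) = 89.0 + (-17.18) = 71.8 dB.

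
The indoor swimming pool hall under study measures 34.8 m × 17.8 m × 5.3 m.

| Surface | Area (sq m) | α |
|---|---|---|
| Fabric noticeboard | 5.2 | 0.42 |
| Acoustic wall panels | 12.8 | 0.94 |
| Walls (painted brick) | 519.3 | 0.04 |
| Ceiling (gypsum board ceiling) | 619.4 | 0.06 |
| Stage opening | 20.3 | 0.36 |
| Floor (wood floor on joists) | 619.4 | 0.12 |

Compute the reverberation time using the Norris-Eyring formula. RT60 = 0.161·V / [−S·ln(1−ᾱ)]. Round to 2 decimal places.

Total surface area S = 5.2 + 12.8 + 519.3 + 619.4 + 20.3 + 619.4 = 1796.4 sq m.
Absorption A = 5.2×0.42 + 12.8×0.94 + 519.3×0.04 + 619.4×0.06 + 20.3×0.36 + 619.4×0.12 = 153.788 sabins.
Mean coefficient ᾱ = A/S = 0.0856.
−S·ln(1−ᾱ) = −1796.4 × ln(1 − 0.0856) = 160.755.
V = 34.8 × 17.8 × 5.3 = 3283.032 m³.
RT60 = 0.161 × 3283.032 / 160.755 = 3.29 s.

3.29 seconds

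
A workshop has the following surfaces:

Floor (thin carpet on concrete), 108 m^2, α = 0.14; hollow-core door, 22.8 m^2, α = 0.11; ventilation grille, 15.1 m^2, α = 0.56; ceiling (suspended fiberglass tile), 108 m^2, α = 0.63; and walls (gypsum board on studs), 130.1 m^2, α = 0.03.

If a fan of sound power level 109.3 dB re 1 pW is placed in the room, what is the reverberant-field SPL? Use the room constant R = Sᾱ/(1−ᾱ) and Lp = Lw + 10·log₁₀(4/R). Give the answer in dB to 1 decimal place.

94.1 dB

Σ(Sᵢαᵢ) = 108·0.14 + 22.8·0.11 + 15.1·0.56 + 108·0.63 + 130.1·0.03 = 98.027; total area S = 384.0 m^2.
ᾱ = 0.2553, so room constant R = A/(1−ᾱ) = 131.633 m^2.
Lp = Lw + 10 log₁₀(4/R) = 109.3 -15.17 = 94.1 dB.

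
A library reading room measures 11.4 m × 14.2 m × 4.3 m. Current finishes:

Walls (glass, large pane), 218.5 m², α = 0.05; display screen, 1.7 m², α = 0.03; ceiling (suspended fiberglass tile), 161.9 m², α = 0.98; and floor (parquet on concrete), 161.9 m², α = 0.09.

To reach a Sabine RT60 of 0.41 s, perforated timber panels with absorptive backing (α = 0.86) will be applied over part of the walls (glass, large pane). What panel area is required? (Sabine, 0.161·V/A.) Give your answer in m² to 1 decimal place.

110.0

Equivalent absorption area: A₁ = 218.5*0.05 + 1.7*0.03 + 161.9*0.98 + 161.9*0.09 = 184.209 m².
Required A₂ = 0.161·696.084/0.41 = 273.340 sabins.
ΔA needed = 273.340 − 184.209 = 89.131 sabins.
Net gain per m²: Δα = 0.86 − 0.05 = 0.81.
Area = ΔA/Δα = 89.131/0.81 = 110.0 m².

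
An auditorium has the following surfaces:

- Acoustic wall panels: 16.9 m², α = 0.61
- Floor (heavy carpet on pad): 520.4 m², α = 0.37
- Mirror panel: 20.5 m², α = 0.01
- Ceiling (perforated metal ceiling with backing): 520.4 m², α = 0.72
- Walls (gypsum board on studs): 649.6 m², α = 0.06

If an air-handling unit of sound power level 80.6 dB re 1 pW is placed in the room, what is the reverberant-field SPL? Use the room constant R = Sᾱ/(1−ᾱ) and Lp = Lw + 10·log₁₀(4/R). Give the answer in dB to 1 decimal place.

56.8 dB

Σ(Sᵢαᵢ) = 16.9×0.61 + 520.4×0.37 + 20.5×0.01 + 520.4×0.72 + 649.6×0.06 = 616.726; total area S = 1727.8 m².
ᾱ = 0.3569, so room constant R = A/(1−ᾱ) = 958.989 m².
Lp = 80.6 + 10·log₁₀(4/958.989) = 80.6 + (-23.80) = 56.8 dB.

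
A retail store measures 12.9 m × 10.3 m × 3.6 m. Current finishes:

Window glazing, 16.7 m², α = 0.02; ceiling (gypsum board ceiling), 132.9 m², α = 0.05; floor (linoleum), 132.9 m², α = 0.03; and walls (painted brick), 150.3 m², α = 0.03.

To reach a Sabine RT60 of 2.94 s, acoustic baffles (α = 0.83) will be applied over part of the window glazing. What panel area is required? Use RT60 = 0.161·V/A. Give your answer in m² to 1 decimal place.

Equivalent absorption area: A₁ = 16.7*0.02 + 132.9*0.05 + 132.9*0.03 + 150.3*0.03 = 15.475 m².
V = 478.332 m³. Target absorption A₂ = 0.161 × 478.332 / 2.94 = 26.194 sabins.
ΔA needed = 26.194 − 15.475 = 10.719 sabins.
Each m² of panel replacing the window glazing adds (0.83 − 0.02) = 0.81 sabins.
Panel area = 10.719 / 0.81 = 13.2 m².

13.2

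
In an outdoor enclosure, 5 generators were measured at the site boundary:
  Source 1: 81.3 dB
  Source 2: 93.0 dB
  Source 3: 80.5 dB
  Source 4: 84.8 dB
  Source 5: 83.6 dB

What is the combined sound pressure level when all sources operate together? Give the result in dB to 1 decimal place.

94.4 dB

Σ 10^(Lᵢ/10) = 2.773e+09.
Combined level = 10 log₁₀(2.773e+09) = 94.4 dB.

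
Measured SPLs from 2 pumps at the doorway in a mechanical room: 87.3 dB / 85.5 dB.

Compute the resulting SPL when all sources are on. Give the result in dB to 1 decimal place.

89.5 dB

Converting to relative power and adding: 10^(87.3/10) + 10^(85.5/10) = 8.918e+08.
L_total = 10·log₁₀(8.918e+08) = 89.5 dB.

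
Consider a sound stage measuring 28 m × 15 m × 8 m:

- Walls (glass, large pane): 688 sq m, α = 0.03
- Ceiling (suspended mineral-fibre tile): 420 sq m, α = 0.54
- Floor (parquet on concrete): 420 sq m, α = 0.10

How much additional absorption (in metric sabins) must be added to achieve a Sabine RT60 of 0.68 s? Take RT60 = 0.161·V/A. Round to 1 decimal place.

Equivalent absorption area: A₁ = 688·0.03 + 420·0.54 + 420·0.10 = 289.440 sq m.
V = 3360 m³. Required absorption A₂ = 0.161 × 3360 / 0.68 = 795.529 sabins.
Shortfall: 795.529 − 289.440 = 506.1 sabins.

506.1 sabins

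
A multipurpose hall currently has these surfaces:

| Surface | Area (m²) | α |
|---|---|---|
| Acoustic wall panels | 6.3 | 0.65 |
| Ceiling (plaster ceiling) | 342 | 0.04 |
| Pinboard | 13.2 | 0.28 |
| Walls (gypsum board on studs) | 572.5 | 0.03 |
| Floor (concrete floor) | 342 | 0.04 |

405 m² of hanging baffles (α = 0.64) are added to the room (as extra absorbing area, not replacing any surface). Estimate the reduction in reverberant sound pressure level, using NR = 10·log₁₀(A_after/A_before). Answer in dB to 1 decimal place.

7.7 dB

A_before = Σ Sᵢαᵢ = 6.3*0.65 + 342*0.04 + 13.2*0.28 + 572.5*0.03 + 342*0.04 = 52.326 sabins.
Treatment contributes 405·0.64 = 259.200 sabins.
A_after = 52.326 + 259.200 = 311.526 sabins.
Reduction = 10 log₁₀(A_after/A_before) = 10 log₁₀(5.9536) = 7.7 dB.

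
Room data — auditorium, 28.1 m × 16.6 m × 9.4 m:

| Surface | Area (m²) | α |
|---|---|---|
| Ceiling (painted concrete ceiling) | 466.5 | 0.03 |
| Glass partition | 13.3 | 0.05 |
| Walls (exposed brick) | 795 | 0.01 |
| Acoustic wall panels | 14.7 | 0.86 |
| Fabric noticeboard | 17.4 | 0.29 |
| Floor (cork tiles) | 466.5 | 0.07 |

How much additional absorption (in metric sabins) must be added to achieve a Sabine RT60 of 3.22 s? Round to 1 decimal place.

146.3 sabins

Summing Sᵢαᵢ: 13.995 + 0.665 + 7.950 + 12.642 + 5.046 + 32.655 → A₁ = 72.953 sabins.
Target A₂ = 0.161·4384.724/3.22 = 219.236 sabins (V = 4384.724 m³).
Shortfall: 219.236 − 72.953 = 146.3 sabins.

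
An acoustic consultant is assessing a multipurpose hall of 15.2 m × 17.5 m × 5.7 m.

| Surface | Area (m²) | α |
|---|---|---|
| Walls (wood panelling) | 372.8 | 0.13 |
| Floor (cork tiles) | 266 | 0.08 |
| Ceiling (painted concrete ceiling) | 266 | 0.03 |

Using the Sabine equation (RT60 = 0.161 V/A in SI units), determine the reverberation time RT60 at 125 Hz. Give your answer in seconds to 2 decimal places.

Summing Sᵢαᵢ: 48.464 + 21.280 + 7.980 → A = 77.724 sabins.
Room volume: 1516.2 m³.
Sabine: RT60 = 0.161 × 1516.2 / 77.724 = 3.14 s.

3.14 s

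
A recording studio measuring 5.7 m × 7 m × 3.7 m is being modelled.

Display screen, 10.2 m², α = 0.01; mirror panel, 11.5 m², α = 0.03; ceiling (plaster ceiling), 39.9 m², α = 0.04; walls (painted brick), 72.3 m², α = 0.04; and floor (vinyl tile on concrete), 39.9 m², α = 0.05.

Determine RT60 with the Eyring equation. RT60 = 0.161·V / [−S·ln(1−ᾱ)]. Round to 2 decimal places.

3.36 s

S = Σ Sᵢ = 173.8 m².
Absorption A = 10.2·0.01 + 11.5·0.03 + 39.9·0.04 + 72.3·0.04 + 39.9·0.05 = 6.930 sabins.
Mean coefficient ᾱ = A/S = 0.0399.
−S·ln(1−ᾱ) = −173.8 × ln(1 − 0.0399) = 7.077.
V = 5.7 × 7 × 3.7 = 147.63 m³.
T = 0.161·V/[−S·ln(1−ᾱ)] = 0.161·147.63/7.077 = 3.36 s.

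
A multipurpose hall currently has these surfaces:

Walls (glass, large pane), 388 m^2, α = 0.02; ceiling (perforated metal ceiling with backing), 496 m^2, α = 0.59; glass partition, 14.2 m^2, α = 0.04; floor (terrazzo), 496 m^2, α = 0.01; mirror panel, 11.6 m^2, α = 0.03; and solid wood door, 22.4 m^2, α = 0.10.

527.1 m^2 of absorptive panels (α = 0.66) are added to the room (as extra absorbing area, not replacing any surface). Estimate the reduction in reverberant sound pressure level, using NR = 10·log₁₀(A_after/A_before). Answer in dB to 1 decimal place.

3.3 dB

Total absorption A_before = 388×0.02 + 496×0.59 + 14.2×0.04 + 496×0.01 + 11.6×0.03 + 22.4×0.10
  = 7.760 + 292.640 + 0.568 + 4.960 + 0.348 + 2.240 = 308.516 m^2 sabins.
Treatment contributes 527.1·0.66 = 347.886 sabins.
New total A_after = 656.402 sabins.
NR = 10·log₁₀(656.402/308.516) = 3.3 dB.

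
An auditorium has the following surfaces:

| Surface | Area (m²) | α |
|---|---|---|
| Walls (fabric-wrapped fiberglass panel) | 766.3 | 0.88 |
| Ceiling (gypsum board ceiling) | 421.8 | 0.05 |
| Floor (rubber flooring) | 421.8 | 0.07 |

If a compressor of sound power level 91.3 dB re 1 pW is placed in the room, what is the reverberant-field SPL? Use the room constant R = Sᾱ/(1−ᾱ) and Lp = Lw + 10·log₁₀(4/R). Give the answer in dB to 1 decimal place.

66.1 dB

Σ(Sᵢαᵢ) = 766.3·0.88 + 421.8·0.05 + 421.8·0.07 = 724.960; total area S = 1609.9 m².
ᾱ = 0.4503, so room constant R = A/(1−ᾱ) = 1318.828 m².
Lp = 91.3 + 10·log₁₀(4/1318.828) = 91.3 + (-25.18) = 66.1 dB.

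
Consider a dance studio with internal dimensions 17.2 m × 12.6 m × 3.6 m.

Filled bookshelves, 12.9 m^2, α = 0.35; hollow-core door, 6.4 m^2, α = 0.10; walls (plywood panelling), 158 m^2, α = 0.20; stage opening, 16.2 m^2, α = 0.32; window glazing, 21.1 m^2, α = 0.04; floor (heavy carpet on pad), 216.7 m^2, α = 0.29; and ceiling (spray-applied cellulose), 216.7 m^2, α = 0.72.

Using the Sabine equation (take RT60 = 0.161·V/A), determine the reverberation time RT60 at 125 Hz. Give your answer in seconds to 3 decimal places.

Total absorption A = 12.9*0.35 + 6.4*0.10 + 158*0.20 + 16.2*0.32 + 21.1*0.04 + 216.7*0.29 + 216.7*0.72
  = 4.515 + 0.640 + 31.600 + 5.184 + 0.844 + 62.843 + 156.024 = 261.650 m^2 sabins.
V = 17.2·12.6·3.6 = 780.192 m³.
T = 0.161 V/A = 0.161·780.192/261.650 = 0.480 s.

0.480 sec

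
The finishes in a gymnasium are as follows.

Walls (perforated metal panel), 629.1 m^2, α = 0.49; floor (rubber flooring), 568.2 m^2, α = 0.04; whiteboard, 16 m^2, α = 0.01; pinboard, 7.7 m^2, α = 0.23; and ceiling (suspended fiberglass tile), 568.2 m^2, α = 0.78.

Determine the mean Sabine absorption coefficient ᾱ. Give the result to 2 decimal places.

S = Σ Sᵢ = 629.1 + 568.2 + 16 + 7.7 + 568.2 = 1789.2 m^2.
Weighted sum Σ Sα = 776.114.
ᾱ = A/S = 0.43.

0.43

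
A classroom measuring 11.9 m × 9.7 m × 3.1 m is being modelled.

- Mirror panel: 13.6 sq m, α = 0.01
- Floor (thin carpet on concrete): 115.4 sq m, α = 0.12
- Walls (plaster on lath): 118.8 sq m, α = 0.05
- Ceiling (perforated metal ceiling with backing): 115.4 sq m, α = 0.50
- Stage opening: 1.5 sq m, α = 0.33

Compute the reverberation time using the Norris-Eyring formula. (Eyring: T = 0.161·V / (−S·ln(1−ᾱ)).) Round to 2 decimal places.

Total surface area S = 13.6 + 115.4 + 118.8 + 115.4 + 1.5 = 364.7 sq m.
Σ(Sᵢαᵢ) = 13.6·0.01 + 115.4·0.12 + 118.8·0.05 + 115.4·0.50 + 1.5·0.33 = 78.119.
ᾱ = 78.119 / 364.7 = 0.2142.
−S·ln(1−ᾱ) = −364.7 × ln(1 − 0.2142) = 87.912.
V = 11.9 × 9.7 × 3.1 = 357.833 m³.
T = 0.161·V/[−S·ln(1−ᾱ)] = 0.161·357.833/87.912 = 0.66 s.

0.66 sec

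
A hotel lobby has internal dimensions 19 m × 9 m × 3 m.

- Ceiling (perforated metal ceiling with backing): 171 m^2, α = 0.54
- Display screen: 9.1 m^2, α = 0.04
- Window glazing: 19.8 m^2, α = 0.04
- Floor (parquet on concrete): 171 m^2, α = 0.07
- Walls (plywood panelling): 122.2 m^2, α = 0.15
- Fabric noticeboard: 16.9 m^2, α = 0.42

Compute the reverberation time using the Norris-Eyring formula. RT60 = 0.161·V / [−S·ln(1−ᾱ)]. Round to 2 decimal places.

0.55 sec

S = Σ Sᵢ = 510.0 m^2.
Absorption A = 171×0.54 + 9.1×0.04 + 19.8×0.04 + 171×0.07 + 122.2×0.15 + 16.9×0.42 = 130.894 sabins.
Mean coefficient ᾱ = A/S = 0.2567.
−S·ln(1−ᾱ) = −510.0 × ln(1 − 0.2567) = 151.294.
V = 19 × 9 × 3 = 513 m³.
T = 0.161·V/[−S·ln(1−ᾱ)] = 0.161·513/151.294 = 0.55 s.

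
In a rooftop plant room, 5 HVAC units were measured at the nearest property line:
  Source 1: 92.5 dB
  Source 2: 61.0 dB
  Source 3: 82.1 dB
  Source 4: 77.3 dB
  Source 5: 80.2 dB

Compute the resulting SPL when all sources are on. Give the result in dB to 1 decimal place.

93.2 dB

Sum in the linear (power) domain: Σ 10^(Lᵢ/10) = 10^(92.5/10) + 10^(61.0/10) + 10^(82.1/10) + 10^(77.3/10) + 10^(80.2/10) = 2.1e+09.
Back to dB: 10·log₁₀ Σ = 93.2 dB.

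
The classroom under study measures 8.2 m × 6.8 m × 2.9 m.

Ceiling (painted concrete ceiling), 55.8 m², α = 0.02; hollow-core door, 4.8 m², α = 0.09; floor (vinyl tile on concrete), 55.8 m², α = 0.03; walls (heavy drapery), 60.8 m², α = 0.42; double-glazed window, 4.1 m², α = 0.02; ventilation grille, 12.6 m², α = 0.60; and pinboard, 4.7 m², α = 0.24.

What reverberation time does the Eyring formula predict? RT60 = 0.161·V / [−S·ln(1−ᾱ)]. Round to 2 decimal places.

Total surface area S = 55.8 + 4.8 + 55.8 + 60.8 + 4.1 + 12.6 + 4.7 = 198.6 m².
Absorption A = 55.8×0.02 + 4.8×0.09 + 55.8×0.03 + 60.8×0.42 + 4.1×0.02 + 12.6×0.60 + 4.7×0.24 = 37.528 sabins.
ᾱ = 37.528 / 198.6 = 0.1890.
Eyring denominator: −S ln(1−ᾱ) = 41.604.
V = 8.2 × 6.8 × 2.9 = 161.704 m³.
RT60 = 0.161 × 161.704 / 41.604 = 0.63 s.

0.63 s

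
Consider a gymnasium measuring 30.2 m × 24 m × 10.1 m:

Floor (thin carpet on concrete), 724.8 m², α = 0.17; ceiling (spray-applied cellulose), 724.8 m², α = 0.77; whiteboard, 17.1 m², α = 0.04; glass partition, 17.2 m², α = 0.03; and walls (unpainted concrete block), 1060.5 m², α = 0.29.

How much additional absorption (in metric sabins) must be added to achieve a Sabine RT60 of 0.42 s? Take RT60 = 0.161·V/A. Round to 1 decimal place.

1816.1 sabins

Total absorption A₁ = 724.8·0.17 + 724.8·0.77 + 17.1·0.04 + 17.2·0.03 + 1060.5·0.29
  = 123.216 + 558.096 + 0.684 + 0.516 + 307.545 = 990.057 m² sabins.
Target A₂ = 0.161·7320.48/0.42 = 2806.184 sabins (V = 7320.48 m³).
Additional absorption ΔA = 2806.184 − 990.057 = 1816.1 sabins.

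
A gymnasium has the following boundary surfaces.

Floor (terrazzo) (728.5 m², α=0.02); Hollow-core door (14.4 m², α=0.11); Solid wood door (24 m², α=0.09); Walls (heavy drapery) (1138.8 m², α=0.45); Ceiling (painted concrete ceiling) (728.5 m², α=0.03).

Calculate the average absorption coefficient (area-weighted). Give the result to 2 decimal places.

0.21

S = Σ Sᵢ = 728.5 + 14.4 + 24 + 1138.8 + 728.5 = 2634.2 m².
A = 728.5×0.02 + 14.4×0.11 + 24×0.09 + 1138.8×0.45 + 728.5×0.03 = 552.629 sabins.
ᾱ = 552.629 / 2634.2 = 0.21.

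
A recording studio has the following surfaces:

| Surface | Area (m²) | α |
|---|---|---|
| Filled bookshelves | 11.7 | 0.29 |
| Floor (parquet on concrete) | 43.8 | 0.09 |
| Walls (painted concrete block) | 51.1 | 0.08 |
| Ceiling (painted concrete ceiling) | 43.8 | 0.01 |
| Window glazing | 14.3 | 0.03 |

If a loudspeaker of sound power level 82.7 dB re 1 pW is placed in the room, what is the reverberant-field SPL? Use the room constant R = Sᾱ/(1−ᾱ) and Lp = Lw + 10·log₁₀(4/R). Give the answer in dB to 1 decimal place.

77.5 dB

A = 12.290 sabins; S = 164.7 m².
ᾱ = 12.290/164.7 = 0.0746; R = Sᾱ/(1−ᾱ) = 12.290/(1−0.0746) = 13.281 m².
Lp = Lw + 10 log₁₀(4/R) = 82.7 -5.21 = 77.5 dB.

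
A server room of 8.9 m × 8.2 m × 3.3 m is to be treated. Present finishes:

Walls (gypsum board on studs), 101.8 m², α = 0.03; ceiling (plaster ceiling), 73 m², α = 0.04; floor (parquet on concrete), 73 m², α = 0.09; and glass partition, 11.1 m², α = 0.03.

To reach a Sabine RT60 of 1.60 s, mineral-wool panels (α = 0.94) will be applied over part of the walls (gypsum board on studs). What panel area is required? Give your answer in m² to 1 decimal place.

12.5

Total absorption A₁ = 101.8*0.03 + 73*0.04 + 73*0.09 + 11.1*0.03
  = 3.054 + 2.920 + 6.570 + 0.333 = 12.877 m² sabins.
Required A₂ = 0.161·240.834/1.60 = 24.234 sabins.
Absorption to add: 24.234 − 12.877 = 11.357 sabins.
Each m² of panel replacing the walls (gypsum board on studs) adds (0.94 − 0.03) = 0.91 sabins.
Area = ΔA/Δα = 11.357/0.91 = 12.5 m².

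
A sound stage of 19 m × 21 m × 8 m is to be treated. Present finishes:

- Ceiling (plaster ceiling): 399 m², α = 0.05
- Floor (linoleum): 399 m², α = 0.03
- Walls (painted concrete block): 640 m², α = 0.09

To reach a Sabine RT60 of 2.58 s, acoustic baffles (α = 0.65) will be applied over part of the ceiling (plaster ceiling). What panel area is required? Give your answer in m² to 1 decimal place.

182.8

A₁ = Σ Sᵢαᵢ = 399·0.05 + 399·0.03 + 640·0.09 = 89.520 sabins.
Required A₂ = 0.161·3192/2.58 = 199.191 sabins.
Absorption to add: 199.191 − 89.520 = 109.671 sabins.
Each m² of panel replacing the ceiling (plaster ceiling) adds (0.65 − 0.05) = 0.60 sabins.
Panel area = 109.671 / 0.60 = 182.8 m².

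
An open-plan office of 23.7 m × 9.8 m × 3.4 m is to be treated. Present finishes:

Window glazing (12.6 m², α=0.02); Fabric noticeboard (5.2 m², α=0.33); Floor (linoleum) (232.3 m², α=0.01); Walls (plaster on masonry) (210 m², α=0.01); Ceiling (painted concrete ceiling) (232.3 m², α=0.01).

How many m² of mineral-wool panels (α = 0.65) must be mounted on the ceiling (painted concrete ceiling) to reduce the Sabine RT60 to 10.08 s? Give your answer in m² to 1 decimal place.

6.1

Equivalent absorption area: A₁ = 12.6*0.02 + 5.2*0.33 + 232.3*0.01 + 210*0.01 + 232.3*0.01 = 8.714 m².
Required A₂ = 0.161·789.684/10.08 = 12.613 sabins.
ΔA needed = 12.613 − 8.714 = 3.899 sabins.
Each m² of panel replacing the ceiling (painted concrete ceiling) adds (0.65 − 0.01) = 0.64 sabins.
Panel area = 3.899 / 0.64 = 6.1 m².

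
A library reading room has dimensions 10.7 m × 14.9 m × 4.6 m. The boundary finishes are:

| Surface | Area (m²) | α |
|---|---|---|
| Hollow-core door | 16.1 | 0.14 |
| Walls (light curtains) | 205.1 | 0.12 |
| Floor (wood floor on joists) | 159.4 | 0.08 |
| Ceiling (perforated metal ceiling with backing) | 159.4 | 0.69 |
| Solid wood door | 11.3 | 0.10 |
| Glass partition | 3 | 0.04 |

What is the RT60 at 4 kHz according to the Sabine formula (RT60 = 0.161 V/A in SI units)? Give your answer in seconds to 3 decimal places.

0.783 seconds

Total absorption A = 16.1*0.14 + 205.1*0.12 + 159.4*0.08 + 159.4*0.69 + 11.3*0.10 + 3*0.04
  = 2.254 + 24.612 + 12.752 + 109.986 + 1.130 + 0.120 = 150.854 m² sabins.
V = 10.7·14.9·4.6 = 733.378 m³.
Sabine: RT60 = 0.161 × 733.378 / 150.854 = 0.783 s.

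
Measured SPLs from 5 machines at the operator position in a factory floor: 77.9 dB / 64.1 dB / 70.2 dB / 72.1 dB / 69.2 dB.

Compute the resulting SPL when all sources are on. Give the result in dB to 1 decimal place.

80.0 dB

Σ 10^(Lᵢ/10) = 9.924e+07.
L_total = 10·log₁₀(9.924e+07) = 80.0 dB.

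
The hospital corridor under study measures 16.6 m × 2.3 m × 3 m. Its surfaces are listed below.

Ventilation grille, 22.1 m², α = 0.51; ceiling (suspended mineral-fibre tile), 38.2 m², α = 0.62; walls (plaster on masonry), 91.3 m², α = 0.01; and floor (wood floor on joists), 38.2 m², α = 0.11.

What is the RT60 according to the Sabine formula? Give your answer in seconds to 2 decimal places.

0.46 sec

Total absorption A = 22.1·0.51 + 38.2·0.62 + 91.3·0.01 + 38.2·0.11
  = 11.271 + 23.684 + 0.913 + 4.202 = 40.070 m² sabins.
Room volume: 114.54 m³.
RT60 = 0.161 · V / A = 0.161 × 114.54 / 40.070 = 0.46 s.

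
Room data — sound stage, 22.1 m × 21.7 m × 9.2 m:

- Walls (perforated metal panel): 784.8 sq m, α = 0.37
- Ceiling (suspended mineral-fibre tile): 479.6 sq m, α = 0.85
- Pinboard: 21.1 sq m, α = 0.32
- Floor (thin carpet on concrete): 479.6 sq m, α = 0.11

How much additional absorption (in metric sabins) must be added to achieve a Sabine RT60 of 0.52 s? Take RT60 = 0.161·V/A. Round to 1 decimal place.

Equivalent absorption area: A₁ = 784.8×0.37 + 479.6×0.85 + 21.1×0.32 + 479.6×0.11 = 757.544 sq m.
Target A₂ = 0.161·4412.044/0.52 = 1366.037 sabins (V = 4412.044 m³).
ΔA = A₂ − A₁ = 1366.037 − 757.544 = 608.5 sabins.

608.5 sabins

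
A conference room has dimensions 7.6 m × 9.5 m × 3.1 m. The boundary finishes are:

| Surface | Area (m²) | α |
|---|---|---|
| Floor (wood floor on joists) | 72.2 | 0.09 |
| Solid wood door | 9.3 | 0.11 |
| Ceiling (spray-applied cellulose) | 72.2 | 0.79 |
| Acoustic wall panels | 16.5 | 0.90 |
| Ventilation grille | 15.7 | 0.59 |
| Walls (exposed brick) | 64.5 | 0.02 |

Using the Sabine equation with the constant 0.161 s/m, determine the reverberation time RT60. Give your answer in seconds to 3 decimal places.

0.401 sec

A = Σ Sᵢαᵢ = 72.2·0.09 + 9.3·0.11 + 72.2·0.79 + 16.5·0.90 + 15.7·0.59 + 64.5·0.02 = 89.962 sabins.
V = 7.6·9.5·3.1 = 223.82 m³.
Sabine: RT60 = 0.161 × 223.82 / 89.962 = 0.401 s.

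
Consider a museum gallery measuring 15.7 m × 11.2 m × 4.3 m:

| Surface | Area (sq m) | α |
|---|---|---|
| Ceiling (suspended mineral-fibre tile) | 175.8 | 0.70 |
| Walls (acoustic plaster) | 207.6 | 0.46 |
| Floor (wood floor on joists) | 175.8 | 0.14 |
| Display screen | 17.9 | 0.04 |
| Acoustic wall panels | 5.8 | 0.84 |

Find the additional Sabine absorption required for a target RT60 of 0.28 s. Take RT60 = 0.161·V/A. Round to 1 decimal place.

186.0 sabins

Total absorption A₁ = 175.8·0.70 + 207.6·0.46 + 175.8·0.14 + 17.9·0.04 + 5.8·0.84
  = 123.060 + 95.496 + 24.612 + 0.716 + 4.872 = 248.756 sq m sabins.
For T = 0.28 s, need A₂ = 0.161·V/T = 0.161·756.112/0.28 = 434.764 sabins.
Shortfall: 434.764 − 248.756 = 186.0 sabins.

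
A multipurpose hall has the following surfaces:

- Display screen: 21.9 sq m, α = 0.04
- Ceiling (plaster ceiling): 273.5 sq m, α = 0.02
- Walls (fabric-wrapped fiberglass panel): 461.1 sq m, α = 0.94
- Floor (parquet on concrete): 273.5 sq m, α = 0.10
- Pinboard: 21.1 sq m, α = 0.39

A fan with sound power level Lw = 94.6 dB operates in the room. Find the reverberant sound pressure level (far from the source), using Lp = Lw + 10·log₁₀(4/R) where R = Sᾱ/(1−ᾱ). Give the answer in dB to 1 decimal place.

A = 475.359 sabins; S = 1051.1 sq m.
ᾱ = 475.359/1051.1 = 0.4522; R = Sᾱ/(1−ᾱ) = 475.359/(1−0.4522) = 867.760 sq m.
Lp = Lw + 10 log₁₀(4/R) = 94.6 -23.36 = 71.2 dB.

71.2 dB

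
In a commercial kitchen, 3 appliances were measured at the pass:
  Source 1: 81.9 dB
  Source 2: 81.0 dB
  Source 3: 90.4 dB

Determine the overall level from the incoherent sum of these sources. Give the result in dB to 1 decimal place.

Converting to relative power and adding: 10^(81.9/10) + 10^(81.0/10) + 10^(90.4/10) = 1.377e+09.
L_total = 10·log₁₀(1.377e+09) = 91.4 dB.

91.4 dB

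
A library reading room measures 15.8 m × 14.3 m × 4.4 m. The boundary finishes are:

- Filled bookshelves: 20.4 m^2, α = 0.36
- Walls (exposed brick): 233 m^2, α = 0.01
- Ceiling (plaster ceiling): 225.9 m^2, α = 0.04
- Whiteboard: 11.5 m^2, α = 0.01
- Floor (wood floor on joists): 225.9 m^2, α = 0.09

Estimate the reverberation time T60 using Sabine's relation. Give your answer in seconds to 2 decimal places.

4.09 seconds

Total absorption A = 20.4×0.36 + 233×0.01 + 225.9×0.04 + 11.5×0.01 + 225.9×0.09
  = 7.344 + 2.330 + 9.036 + 0.115 + 20.331 = 39.156 m^2 sabins.
Room volume: 994.136 m³.
RT60 = 0.161 · V / A = 0.161 × 994.136 / 39.156 = 4.09 s.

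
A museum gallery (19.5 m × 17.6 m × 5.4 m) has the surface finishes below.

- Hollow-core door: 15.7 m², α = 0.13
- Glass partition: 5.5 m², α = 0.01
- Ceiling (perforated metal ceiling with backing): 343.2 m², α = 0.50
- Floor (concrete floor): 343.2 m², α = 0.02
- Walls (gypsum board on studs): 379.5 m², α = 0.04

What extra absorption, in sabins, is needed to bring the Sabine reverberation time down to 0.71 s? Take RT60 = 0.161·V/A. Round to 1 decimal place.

Summing Sᵢαᵢ: 2.041 + 0.055 + 171.600 + 6.864 + 15.180 → A₁ = 195.740 sabins.
Target A₂ = 0.161·1853.28/0.71 = 420.251 sabins (V = 1853.28 m³).
Shortfall: 420.251 − 195.740 = 224.5 sabins.

224.5 sabins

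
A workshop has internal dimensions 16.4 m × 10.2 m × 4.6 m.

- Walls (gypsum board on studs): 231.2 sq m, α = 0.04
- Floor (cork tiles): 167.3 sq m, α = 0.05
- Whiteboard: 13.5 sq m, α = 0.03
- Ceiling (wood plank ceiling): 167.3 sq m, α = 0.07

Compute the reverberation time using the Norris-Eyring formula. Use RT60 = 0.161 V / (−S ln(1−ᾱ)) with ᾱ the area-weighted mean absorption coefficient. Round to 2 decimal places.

Total surface area S = 231.2 + 167.3 + 13.5 + 167.3 = 579.3 sq m.
Absorption A = 231.2·0.04 + 167.3·0.05 + 13.5·0.03 + 167.3·0.07 = 29.729 sabins.
Mean coefficient ᾱ = A/S = 0.0513.
Eyring denominator: −S ln(1−ᾱ) = 30.507.
V = 16.4 × 10.2 × 4.6 = 769.488 m³.
T = 0.161·V/[−S·ln(1−ᾱ)] = 0.161·769.488/30.507 = 4.06 s.

4.06 seconds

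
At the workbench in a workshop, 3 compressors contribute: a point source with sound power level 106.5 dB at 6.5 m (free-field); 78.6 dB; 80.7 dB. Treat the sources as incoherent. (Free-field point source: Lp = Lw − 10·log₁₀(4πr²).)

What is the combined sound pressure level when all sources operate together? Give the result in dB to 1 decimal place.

84.4 dB

Source at 6.5 m: Lp = 106.5 − 10·log₁₀(4π·6.5²) = 106.5 − 10·log₁₀(530.929) = 79.2 dB.
Sum in the linear (power) domain: Σ 10^(Lᵢ/10) = 10^(79.2/10) + 10^(78.6/10) + 10^(80.7/10) = 2.731e+08.
Combined level = 10 log₁₀(2.731e+08) = 84.4 dB.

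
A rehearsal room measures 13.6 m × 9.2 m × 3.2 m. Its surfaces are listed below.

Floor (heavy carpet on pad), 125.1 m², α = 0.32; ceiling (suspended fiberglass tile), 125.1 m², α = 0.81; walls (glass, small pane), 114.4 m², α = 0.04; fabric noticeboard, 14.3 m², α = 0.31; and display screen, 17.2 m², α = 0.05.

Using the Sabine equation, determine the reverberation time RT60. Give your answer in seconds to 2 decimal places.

0.43 s

A = Σ Sᵢαᵢ = 125.1*0.32 + 125.1*0.81 + 114.4*0.04 + 14.3*0.31 + 17.2*0.05 = 151.232 sabins.
V = 13.6·9.2·3.2 = 400.384 m³.
Sabine: RT60 = 0.161 × 400.384 / 151.232 = 0.43 s.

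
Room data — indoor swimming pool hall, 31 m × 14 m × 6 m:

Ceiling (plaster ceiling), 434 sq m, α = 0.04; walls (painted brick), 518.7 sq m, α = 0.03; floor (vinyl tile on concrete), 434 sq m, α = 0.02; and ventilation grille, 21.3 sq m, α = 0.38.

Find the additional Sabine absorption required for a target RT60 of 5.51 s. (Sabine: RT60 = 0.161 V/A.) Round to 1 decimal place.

Total absorption A₁ = 434*0.04 + 518.7*0.03 + 434*0.02 + 21.3*0.38
  = 17.360 + 15.561 + 8.680 + 8.094 = 49.695 sq m sabins.
For T = 5.51 s, need A₂ = 0.161·V/T = 0.161·2604/5.51 = 76.088 sabins.
ΔA = A₂ − A₁ = 76.088 − 49.695 = 26.4 sabins.

26.4 sabins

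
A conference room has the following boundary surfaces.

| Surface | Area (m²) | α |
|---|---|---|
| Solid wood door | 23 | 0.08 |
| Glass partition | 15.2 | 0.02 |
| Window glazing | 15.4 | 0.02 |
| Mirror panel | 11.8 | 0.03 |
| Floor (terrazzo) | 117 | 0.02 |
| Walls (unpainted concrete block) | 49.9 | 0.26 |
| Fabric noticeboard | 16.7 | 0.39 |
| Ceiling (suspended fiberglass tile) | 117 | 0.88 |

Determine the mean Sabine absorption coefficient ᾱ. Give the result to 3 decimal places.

S = Σ Sᵢ = 23 + 15.2 + 15.4 + 11.8 + 117 + 49.9 + 16.7 + 117 = 366.0 m².
A = 23×0.08 + 15.2×0.02 + 15.4×0.02 + 11.8×0.03 + 117×0.02 + 49.9×0.26 + 16.7×0.39 + 117×0.88 = 127.593 sabins.
ᾱ = 127.593 / 366.0 = 0.349.

0.349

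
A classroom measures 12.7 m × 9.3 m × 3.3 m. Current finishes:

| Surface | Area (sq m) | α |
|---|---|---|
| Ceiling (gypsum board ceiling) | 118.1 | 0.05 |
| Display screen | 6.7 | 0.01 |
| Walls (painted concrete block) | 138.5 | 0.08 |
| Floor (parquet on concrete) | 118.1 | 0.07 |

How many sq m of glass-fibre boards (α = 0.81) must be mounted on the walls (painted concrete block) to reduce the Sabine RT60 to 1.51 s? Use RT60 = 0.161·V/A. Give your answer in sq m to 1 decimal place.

22.2

Summing Sᵢαᵢ: 5.905 + 0.067 + 11.080 + 8.267 → A₁ = 25.319 sabins.
V = 389.763 m³. Target absorption A₂ = 0.161 × 389.763 / 1.51 = 41.558 sabins.
ΔA needed = 41.558 − 25.319 = 16.239 sabins.
Net gain per sq m: Δα = 0.81 − 0.08 = 0.73.
Panel area = 16.239 / 0.73 = 22.2 sq m.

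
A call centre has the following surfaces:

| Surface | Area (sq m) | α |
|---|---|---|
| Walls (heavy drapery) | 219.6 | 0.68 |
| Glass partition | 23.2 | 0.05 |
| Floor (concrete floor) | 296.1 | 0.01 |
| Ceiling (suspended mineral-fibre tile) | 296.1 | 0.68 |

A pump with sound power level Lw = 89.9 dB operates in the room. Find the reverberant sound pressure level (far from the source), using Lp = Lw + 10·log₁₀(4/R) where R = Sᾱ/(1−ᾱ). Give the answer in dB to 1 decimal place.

A = 354.797 sabins; S = 835.0 sq m.
ᾱ = 0.4249, so room constant R = A/(1−ᾱ) = 616.931 sq m.
Lp = 89.9 + 10·log₁₀(4/616.931) = 89.9 + (-21.88) = 68.0 dB.

68.0 dB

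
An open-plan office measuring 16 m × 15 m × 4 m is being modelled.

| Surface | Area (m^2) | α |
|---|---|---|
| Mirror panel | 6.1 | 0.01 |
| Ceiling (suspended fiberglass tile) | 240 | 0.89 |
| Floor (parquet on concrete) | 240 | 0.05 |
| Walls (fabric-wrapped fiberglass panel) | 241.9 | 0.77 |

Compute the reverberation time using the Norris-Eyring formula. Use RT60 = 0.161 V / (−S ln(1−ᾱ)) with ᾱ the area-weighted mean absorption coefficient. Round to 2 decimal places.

S = Σ Sᵢ = 728.0 m^2.
Absorption A = 6.1×0.01 + 240×0.89 + 240×0.05 + 241.9×0.77 = 411.924 sabins.
ᾱ = 411.924 / 728.0 = 0.5658.
−S·ln(1−ᾱ) = −728.0 × ln(1 − 0.5658) = 607.334.
V = 16 × 15 × 4 = 960 m³.
RT60 = 0.161 × 960 / 607.334 = 0.25 s.

0.25 seconds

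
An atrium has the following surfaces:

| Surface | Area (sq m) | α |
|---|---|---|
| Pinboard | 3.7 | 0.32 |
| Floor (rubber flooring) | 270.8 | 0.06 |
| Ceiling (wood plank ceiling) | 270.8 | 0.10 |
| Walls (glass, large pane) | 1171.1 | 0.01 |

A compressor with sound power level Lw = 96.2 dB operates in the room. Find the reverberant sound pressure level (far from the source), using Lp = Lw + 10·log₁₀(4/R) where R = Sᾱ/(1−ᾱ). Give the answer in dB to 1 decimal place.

84.6 dB

A = 56.223 sabins; S = 1716.4 sq m.
ᾱ = 0.0328, so room constant R = A/(1−ᾱ) = 58.130 sq m.
Lp = Lw + 10 log₁₀(4/R) = 96.2 -11.62 = 84.6 dB.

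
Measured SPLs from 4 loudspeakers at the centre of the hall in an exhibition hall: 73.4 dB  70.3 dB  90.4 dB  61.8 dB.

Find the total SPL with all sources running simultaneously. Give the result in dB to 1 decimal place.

Σ 10^(Lᵢ/10) = 1.131e+09.
Combined level = 10 log₁₀(1.131e+09) = 90.5 dB.

90.5 dB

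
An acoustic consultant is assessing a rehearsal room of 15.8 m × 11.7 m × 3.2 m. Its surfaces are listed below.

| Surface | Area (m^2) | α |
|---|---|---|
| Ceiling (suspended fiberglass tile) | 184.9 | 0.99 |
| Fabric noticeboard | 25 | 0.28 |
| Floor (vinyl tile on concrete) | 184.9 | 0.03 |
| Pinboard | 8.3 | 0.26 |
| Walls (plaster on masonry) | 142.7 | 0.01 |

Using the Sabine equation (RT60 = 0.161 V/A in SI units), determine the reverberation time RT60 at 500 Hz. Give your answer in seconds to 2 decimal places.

0.48 s

Total absorption A = 184.9×0.99 + 25×0.28 + 184.9×0.03 + 8.3×0.26 + 142.7×0.01
  = 183.051 + 7.000 + 5.547 + 2.158 + 1.427 = 199.183 m^2 sabins.
Volume V = 15.8 × 11.7 × 3.2 = 591.552 m³.
T = 0.161 V/A = 0.161·591.552/199.183 = 0.48 s.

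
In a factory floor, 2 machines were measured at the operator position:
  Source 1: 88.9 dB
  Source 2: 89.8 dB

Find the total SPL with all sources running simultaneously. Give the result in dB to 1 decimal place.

92.4 dB

Σ 10^(Lᵢ/10) = 1.731e+09.
Combined level = 10 log₁₀(1.731e+09) = 92.4 dB.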